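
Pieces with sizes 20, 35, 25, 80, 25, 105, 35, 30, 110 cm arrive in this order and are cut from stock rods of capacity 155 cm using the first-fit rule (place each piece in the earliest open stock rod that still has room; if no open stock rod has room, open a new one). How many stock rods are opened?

4

  20 → stock rod 1 (new)  [load 20/155]
  35 → stock rod 1  [load 55/155]
  25 → stock rod 1  [load 80/155]
  80 → stock rod 2 (new)  [load 80/155]
  25 → stock rod 1  [load 105/155]
  105 → stock rod 3 (new)  [load 105/155]
  35 → stock rod 1  [load 140/155]
  30 → stock rod 2  [load 110/155]
  110 → stock rod 4 (new)  [load 110/155]
4 stock rods opened.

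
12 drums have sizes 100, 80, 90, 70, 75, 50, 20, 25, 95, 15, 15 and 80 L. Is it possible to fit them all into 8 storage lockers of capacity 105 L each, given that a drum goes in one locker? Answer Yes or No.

A valid assignment using 8 storage lockers:
  locker 1: 100 = 100
  locker 2: 95 = 95
  locker 3: 90 + 15 = 105
  locker 4: 80 + 25 = 105
  locker 5: 80 + 20 = 100
  locker 6: 75 + 15 = 90
  locker 7: 70 = 70
  locker 8: 50 = 50
Every load is within 105 L, so 8 storage lockers suffice.

Yes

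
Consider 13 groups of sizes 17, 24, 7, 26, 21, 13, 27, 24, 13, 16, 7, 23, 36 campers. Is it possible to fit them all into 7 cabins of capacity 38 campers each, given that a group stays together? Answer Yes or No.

Total = 254 campers; ⌈254/38⌉ = 7.
The bound of 7 does not rule out 7, but exhaustive search shows no assignment into 7 cabins of capacity 38 campers exists — the minimum is 8.

No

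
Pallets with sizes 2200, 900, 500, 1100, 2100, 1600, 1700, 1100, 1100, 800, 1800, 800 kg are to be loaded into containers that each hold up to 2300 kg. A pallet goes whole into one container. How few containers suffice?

Total = 2200 + 2100 + 1800 + 1700 + 1600 + 1100 + 1100 + 1100 + 900 + 800 + 800 + 500 = 15700 kg.
Lower bound: ⌈15700/2300⌉ = 7 containers.
A packing using 8 containers:
  container 1: 2200 = 2200
  container 2: 2100 = 2100
  container 3: 1800 + 500 = 2300
  container 4: 1700 = 1700
  container 5: 1600 = 1600
  container 6: 1100 + 1100 = 2200
  container 7: 1100 + 900 = 2000
  container 8: 800 + 800 = 1600
No arrangement into 7 containers stays within capacity, so 8 is optimal.

8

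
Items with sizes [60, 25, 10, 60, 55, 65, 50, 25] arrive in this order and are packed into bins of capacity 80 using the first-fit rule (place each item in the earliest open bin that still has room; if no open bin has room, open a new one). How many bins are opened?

5

  60 → bin 1 (new)  [load 60/80]
  25 → bin 2 (new)  [load 25/80]
  10 → bin 1  [load 70/80]
  60 → bin 3 (new)  [load 60/80]
  55 → bin 2  [load 80/80]
  65 → bin 4 (new)  [load 65/80]
  50 → bin 5 (new)  [load 50/80]
  25 → bin 5  [load 75/80]
5 bins opened.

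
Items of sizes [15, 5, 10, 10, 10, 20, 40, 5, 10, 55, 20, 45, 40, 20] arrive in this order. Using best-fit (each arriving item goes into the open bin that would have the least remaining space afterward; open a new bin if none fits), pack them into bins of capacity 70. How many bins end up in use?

  15 → bin 1 (new)  [load 15/70]
  5 → bin 1  [load 20/70]
  10 → bin 1  [load 30/70]
  10 → bin 1  [load 40/70]
  10 → bin 1  [load 50/70]
  20 → bin 1  [load 70/70]
  40 → bin 2 (new)  [load 40/70]
  5 → bin 2  [load 45/70]
  10 → bin 2  [load 55/70]
  55 → bin 3 (new)  [load 55/70]
  20 → bin 4 (new)  [load 20/70]
  45 → bin 4  [load 65/70]
  40 → bin 5 (new)  [load 40/70]
  20 → bin 5  [load 60/70]
5 bins opened.

5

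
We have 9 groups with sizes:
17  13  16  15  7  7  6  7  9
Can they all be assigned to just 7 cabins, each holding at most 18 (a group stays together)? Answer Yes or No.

A valid assignment using 7 cabins:
  cabin 1: 17 = 17
  cabin 2: 16 = 16
  cabin 3: 15 = 15
  cabin 4: 13 = 13
  cabin 5: 9 + 7 = 16
  cabin 6: 7 + 7 = 14
  cabin 7: 6 = 6
Every load is within 18, so 7 cabins suffice.

Yes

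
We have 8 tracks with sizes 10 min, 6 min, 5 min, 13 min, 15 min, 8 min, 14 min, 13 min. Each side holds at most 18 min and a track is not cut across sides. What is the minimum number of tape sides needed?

6

Total = 15 + 14 + 13 + 13 + 10 + 8 + 6 + 5 = 84 min.
Lower bound: ⌈84/18⌉ = 5 tape sides.
A packing using 6 tape sides:
  side 1: 15 = 15
  side 2: 14 = 14
  side 3: 13 + 5 = 18
  side 4: 13 = 13
  side 5: 10 + 8 = 18
  side 6: 6 = 6
No arrangement into 5 tape sides stays within capacity, so 6 is optimal.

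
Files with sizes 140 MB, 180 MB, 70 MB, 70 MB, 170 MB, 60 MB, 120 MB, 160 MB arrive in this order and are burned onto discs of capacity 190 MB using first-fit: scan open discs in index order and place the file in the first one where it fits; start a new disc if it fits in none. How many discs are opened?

  140 → disc 1 (new)  [load 140/190]
  180 → disc 2 (new)  [load 180/190]
  70 → disc 3 (new)  [load 70/190]
  70 → disc 3  [load 140/190]
  170 → disc 4 (new)  [load 170/190]
  60 → disc 5 (new)  [load 60/190]
  120 → disc 5  [load 180/190]
  160 → disc 6 (new)  [load 160/190]
6 discs opened.

6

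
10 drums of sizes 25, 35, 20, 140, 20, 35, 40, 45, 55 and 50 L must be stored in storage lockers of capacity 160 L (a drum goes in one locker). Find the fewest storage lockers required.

Total = 140 + 55 + 50 + 45 + 40 + 35 + 35 + 25 + 20 + 20 = 465 L.
Lower bound: ⌈465/160⌉ = 3 storage lockers.
A packing using 3 storage lockers:
  locker 1: 140 + 20 = 160
  locker 2: 55 + 50 + 45 = 150
  locker 3: 40 + 35 + 35 + 25 + 20 = 155
This matches the lower bound, so 3 is optimal.

3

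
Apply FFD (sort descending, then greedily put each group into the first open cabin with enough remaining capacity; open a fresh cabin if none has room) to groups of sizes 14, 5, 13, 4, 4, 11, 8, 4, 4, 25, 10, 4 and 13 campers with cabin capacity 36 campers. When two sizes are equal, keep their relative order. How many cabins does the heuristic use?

Sorted descending: 25, 14, 13, 13, 11, 10, 8, 5, 4, 4, 4, 4, 4.
  25 → cabin 1 (new)  [load 25/36]
  14 → cabin 2 (new)  [load 14/36]
  13 → cabin 2  [load 27/36]
  13 → cabin 3 (new)  [load 13/36]
  11 → cabin 1  [load 36/36]
  10 → cabin 3  [load 23/36]
  8 → cabin 2  [load 35/36]
  5 → cabin 3  [load 28/36]
  4 → cabin 3  [load 32/36]
  4 → cabin 3  [load 36/36]
  4 → cabin 4 (new)  [load 4/36]
  4 → cabin 4  [load 8/36]
  4 → cabin 4  [load 12/36]
4 cabins opened.

4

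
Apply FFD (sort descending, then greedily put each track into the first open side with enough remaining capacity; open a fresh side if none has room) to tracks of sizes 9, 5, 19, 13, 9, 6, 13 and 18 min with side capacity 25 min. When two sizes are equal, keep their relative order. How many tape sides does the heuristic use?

Sorted descending: 19, 18, 13, 13, 9, 9, 6, 5.
  19 → side 1 (new)  [load 19/25]
  18 → side 2 (new)  [load 18/25]
  13 → side 3 (new)  [load 13/25]
  13 → side 4 (new)  [load 13/25]
  9 → side 3  [load 22/25]
  9 → side 4  [load 22/25]
  6 → side 1  [load 25/25]
  5 → side 2  [load 23/25]
4 tape sides opened.

4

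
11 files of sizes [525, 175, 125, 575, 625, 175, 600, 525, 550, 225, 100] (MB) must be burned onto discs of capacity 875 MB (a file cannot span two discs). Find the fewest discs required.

Total = 625 + 600 + 575 + 550 + 525 + 525 + 225 + 175 + 175 + 125 + 100 = 4200 MB.
Lower bound: ⌈4200/875⌉ = 5 discs.
Also, 6 files each exceed 875/2 MB, and no two of those can share a disc, so at least 6 discs are needed.
A packing using 6 discs:
  disc 1: 625 + 225 = 850
  disc 2: 600 + 175 + 100 = 875
  disc 3: 575 + 175 + 125 = 875
  disc 4: 550 = 550
  disc 5: 525 = 525
  disc 6: 525 = 525
This matches the lower bound, so 6 is optimal.

6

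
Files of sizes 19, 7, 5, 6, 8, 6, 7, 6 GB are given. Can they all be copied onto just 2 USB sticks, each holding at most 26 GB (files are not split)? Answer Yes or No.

No

Total = 64 GB; ⌈64/26⌉ = 3.
At least 3 USB sticks are required, but only 2 are allowed.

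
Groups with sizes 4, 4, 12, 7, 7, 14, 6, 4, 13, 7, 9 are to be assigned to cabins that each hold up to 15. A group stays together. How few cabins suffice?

Total = 14 + 13 + 12 + 9 + 7 + 7 + 7 + 6 + 4 + 4 + 4 = 87.
Lower bound: ⌈87/15⌉ = 6 cabins.
A packing using 7 cabins:
  cabin 1: 14 = 14
  cabin 2: 13 = 13
  cabin 3: 12 = 12
  cabin 4: 9 + 6 = 15
  cabin 5: 7 + 7 = 14
  cabin 6: 7 + 4 + 4 = 15
  cabin 7: 4 = 4
No arrangement into 6 cabins stays within capacity, so 7 is optimal.

7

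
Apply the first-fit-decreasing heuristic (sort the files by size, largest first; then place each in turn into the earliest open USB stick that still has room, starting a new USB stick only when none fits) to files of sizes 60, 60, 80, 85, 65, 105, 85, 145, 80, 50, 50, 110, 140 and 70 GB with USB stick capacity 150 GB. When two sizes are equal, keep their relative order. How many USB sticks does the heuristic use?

Sorted descending: 145, 140, 110, 105, 85, 85, 80, 80, 70, 65, 60, 60, 50, 50.
  145 → USB stick 1 (new)  [load 145/150]
  140 → USB stick 2 (new)  [load 140/150]
  110 → USB stick 3 (new)  [load 110/150]
  105 → USB stick 4 (new)  [load 105/150]
  85 → USB stick 5 (new)  [load 85/150]
  85 → USB stick 6 (new)  [load 85/150]
  80 → USB stick 7 (new)  [load 80/150]
  80 → USB stick 8 (new)  [load 80/150]
  70 → USB stick 7  [load 150/150]
  65 → USB stick 5  [load 150/150]
  60 → USB stick 6  [load 145/150]
  60 → USB stick 8  [load 140/150]
  50 → USB stick 9 (new)  [load 50/150]
  50 → USB stick 9  [load 100/150]
9 USB sticks opened.

9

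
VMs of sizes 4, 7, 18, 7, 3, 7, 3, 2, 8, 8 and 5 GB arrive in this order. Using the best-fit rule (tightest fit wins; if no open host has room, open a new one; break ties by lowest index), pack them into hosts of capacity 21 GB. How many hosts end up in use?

  4 → host 1 (new)  [load 4/21]
  7 → host 1  [load 11/21]
  18 → host 2 (new)  [load 18/21]
  7 → host 1  [load 18/21]
  3 → host 1  [load 21/21]
  7 → host 3 (new)  [load 7/21]
  3 → host 2  [load 21/21]
  2 → host 3  [load 9/21]
  8 → host 3  [load 17/21]
  8 → host 4 (new)  [load 8/21]
  5 → host 4  [load 13/21]
4 hosts opened.

4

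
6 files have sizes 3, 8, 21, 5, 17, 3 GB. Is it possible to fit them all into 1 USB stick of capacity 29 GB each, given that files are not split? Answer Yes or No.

No

Total = 57 GB; ⌈57/29⌉ = 2.
At least 2 USB sticks are required, but only 1 is allowed.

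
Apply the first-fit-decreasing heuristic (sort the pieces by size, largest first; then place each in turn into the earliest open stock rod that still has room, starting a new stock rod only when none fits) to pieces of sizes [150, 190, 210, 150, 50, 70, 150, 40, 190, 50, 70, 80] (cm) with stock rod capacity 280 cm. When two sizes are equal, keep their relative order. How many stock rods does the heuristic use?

Sorted descending: 210, 190, 190, 150, 150, 150, 80, 70, 70, 50, 50, 40.
  210 → stock rod 1 (new)  [load 210/280]
  190 → stock rod 2 (new)  [load 190/280]
  190 → stock rod 3 (new)  [load 190/280]
  150 → stock rod 4 (new)  [load 150/280]
  150 → stock rod 5 (new)  [load 150/280]
  150 → stock rod 6 (new)  [load 150/280]
  80 → stock rod 2  [load 270/280]
  70 → stock rod 1  [load 280/280]
  70 → stock rod 3  [load 260/280]
  50 → stock rod 4  [load 200/280]
  50 → stock rod 4  [load 250/280]
  40 → stock rod 5  [load 190/280]
6 stock rods opened.

6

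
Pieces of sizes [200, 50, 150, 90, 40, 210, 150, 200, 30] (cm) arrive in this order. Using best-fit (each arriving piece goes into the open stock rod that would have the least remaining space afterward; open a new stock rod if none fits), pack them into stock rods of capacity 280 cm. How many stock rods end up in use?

  200 → stock rod 1 (new)  [load 200/280]
  50 → stock rod 1  [load 250/280]
  150 → stock rod 2 (new)  [load 150/280]
  90 → stock rod 2  [load 240/280]
  40 → stock rod 2  [load 280/280]
  210 → stock rod 3 (new)  [load 210/280]
  150 → stock rod 4 (new)  [load 150/280]
  200 → stock rod 5 (new)  [load 200/280]
  30 → stock rod 1  [load 280/280]
5 stock rods opened.

5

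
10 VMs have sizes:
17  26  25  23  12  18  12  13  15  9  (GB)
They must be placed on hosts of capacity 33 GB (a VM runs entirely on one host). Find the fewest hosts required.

Total = 26 + 25 + 23 + 18 + 17 + 15 + 13 + 12 + 12 + 9 = 170 GB.
Lower bound: ⌈170/33⌉ = 6 hosts.
A packing using 6 hosts:
  host 1: 26 = 26
  host 2: 25 = 25
  host 3: 23 + 9 = 32
  host 4: 18 + 15 = 33
  host 5: 17 + 13 = 30
  host 6: 12 + 12 = 24
This matches the lower bound, so 6 is optimal.

6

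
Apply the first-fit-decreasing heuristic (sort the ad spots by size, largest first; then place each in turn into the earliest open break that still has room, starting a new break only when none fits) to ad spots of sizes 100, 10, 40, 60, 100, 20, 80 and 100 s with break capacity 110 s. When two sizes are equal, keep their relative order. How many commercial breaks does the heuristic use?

Sorted descending: 100, 100, 100, 80, 60, 40, 20, 10.
  100 → break 1 (new)  [load 100/110]
  100 → break 2 (new)  [load 100/110]
  100 → break 3 (new)  [load 100/110]
  80 → break 4 (new)  [load 80/110]
  60 → break 5 (new)  [load 60/110]
  40 → break 5  [load 100/110]
  20 → break 4  [load 100/110]
  10 → break 1  [load 110/110]
5 commercial breaks opened.

5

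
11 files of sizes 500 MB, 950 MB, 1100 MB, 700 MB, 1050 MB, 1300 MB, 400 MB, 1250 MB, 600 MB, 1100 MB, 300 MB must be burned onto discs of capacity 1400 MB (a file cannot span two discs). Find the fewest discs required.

Total = 1300 + 1250 + 1100 + 1100 + 1050 + 950 + 700 + 600 + 500 + 400 + 300 = 9250 MB.
Lower bound: ⌈9250/1400⌉ = 7 discs.
A packing using 8 discs:
  disc 1: 1300 = 1300
  disc 2: 1250 = 1250
  disc 3: 1100 + 300 = 1400
  disc 4: 1100 = 1100
  disc 5: 1050 = 1050
  disc 6: 950 + 400 = 1350
  disc 7: 700 + 600 = 1300
  disc 8: 500 = 500
No arrangement into 7 discs stays within capacity, so 8 is optimal.

8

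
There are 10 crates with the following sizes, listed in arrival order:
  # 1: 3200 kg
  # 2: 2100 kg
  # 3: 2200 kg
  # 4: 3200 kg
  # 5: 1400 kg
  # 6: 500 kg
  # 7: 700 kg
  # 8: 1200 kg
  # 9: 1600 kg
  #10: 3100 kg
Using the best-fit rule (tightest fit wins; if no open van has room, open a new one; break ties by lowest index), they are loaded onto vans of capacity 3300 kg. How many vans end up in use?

7

  3200 → van 1 (new)  [load 3200/3300]
  2100 → van 2 (new)  [load 2100/3300]
  2200 → van 3 (new)  [load 2200/3300]
  3200 → van 4 (new)  [load 3200/3300]
  1400 → van 5 (new)  [load 1400/3300]
  500 → van 3  [load 2700/3300]
  700 → van 2  [load 2800/3300]
  1200 → van 5  [load 2600/3300]
  1600 → van 6 (new)  [load 1600/3300]
  3100 → van 7 (new)  [load 3100/3300]
7 vans opened.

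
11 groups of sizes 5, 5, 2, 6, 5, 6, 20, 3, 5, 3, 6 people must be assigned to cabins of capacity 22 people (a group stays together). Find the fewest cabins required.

3

Total = 20 + 6 + 6 + 6 + 5 + 5 + 5 + 5 + 3 + 3 + 2 = 66 people.
Lower bound: ⌈66/22⌉ = 3 cabins.
A packing using 3 cabins:
  cabin 1: 20 + 2 = 22
  cabin 2: 6 + 6 + 5 + 5 = 22
  cabin 3: 6 + 5 + 5 + 3 + 3 = 22
This matches the lower bound, so 3 is optimal.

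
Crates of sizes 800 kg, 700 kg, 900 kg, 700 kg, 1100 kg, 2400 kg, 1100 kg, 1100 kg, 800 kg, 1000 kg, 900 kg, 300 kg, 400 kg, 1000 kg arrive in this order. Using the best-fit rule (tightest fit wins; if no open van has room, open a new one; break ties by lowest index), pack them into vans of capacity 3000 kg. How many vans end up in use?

  800 → van 1 (new)  [load 800/3000]
  700 → van 1  [load 1500/3000]
  900 → van 1  [load 2400/3000]
  700 → van 2 (new)  [load 700/3000]
  1100 → van 2  [load 1800/3000]
  2400 → van 3 (new)  [load 2400/3000]
  1100 → van 2  [load 2900/3000]
  1100 → van 4 (new)  [load 1100/3000]
  800 → van 4  [load 1900/3000]
  1000 → van 4  [load 2900/3000]
  900 → van 5 (new)  [load 900/3000]
  300 → van 1  [load 2700/3000]
  400 → van 3  [load 2800/3000]
  1000 → van 5  [load 1900/3000]
5 vans opened.

5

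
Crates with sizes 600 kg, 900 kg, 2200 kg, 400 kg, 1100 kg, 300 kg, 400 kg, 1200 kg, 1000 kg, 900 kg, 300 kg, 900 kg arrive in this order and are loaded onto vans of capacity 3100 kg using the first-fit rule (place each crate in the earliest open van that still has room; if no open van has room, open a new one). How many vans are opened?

  600 → van 1 (new)  [load 600/3100]
  900 → van 1  [load 1500/3100]
  2200 → van 2 (new)  [load 2200/3100]
  400 → van 1  [load 1900/3100]
  1100 → van 1  [load 3000/3100]
  300 → van 2  [load 2500/3100]
  400 → van 2  [load 2900/3100]
  1200 → van 3 (new)  [load 1200/3100]
  1000 → van 3  [load 2200/3100]
  900 → van 3  [load 3100/3100]
  300 → van 4 (new)  [load 300/3100]
  900 → van 4  [load 1200/3100]
4 vans opened.

4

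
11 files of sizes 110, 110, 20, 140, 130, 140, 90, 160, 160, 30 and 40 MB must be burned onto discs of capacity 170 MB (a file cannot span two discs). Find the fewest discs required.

Total = 160 + 160 + 140 + 140 + 130 + 110 + 110 + 90 + 40 + 30 + 20 = 1130 MB.
Lower bound: ⌈1130/170⌉ = 7 discs.
Also, 8 files each exceed 85 MB, and no two of those can share a disc, so at least 8 discs are needed.
A packing using 8 discs:
  disc 1: 160 = 160
  disc 2: 160 = 160
  disc 3: 140 + 30 = 170
  disc 4: 140 + 20 = 160
  disc 5: 130 + 40 = 170
  disc 6: 110 = 110
  disc 7: 110 = 110
  disc 8: 90 = 90
This matches the lower bound, so 8 is optimal.

8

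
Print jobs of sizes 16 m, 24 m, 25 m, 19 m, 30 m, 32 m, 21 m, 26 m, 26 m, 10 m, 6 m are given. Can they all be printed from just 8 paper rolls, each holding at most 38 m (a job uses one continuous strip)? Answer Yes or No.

Yes

A valid assignment using 8 paper rolls:
  roll 1: 32 + 6 = 38
  roll 2: 30 = 30
  roll 3: 26 + 10 = 36
  roll 4: 26 = 26
  roll 5: 25 = 25
  roll 6: 24 = 24
  roll 7: 21 + 16 = 37
  roll 8: 19 = 19
Every load is within 38 m, so 8 paper rolls suffice.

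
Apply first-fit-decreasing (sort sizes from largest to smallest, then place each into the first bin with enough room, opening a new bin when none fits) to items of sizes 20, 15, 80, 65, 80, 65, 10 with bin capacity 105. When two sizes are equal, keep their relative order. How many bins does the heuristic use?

4

Sorted descending: 80, 80, 65, 65, 20, 15, 10.
  80 → bin 1 (new)  [load 80/105]
  80 → bin 2 (new)  [load 80/105]
  65 → bin 3 (new)  [load 65/105]
  65 → bin 4 (new)  [load 65/105]
  20 → bin 1  [load 100/105]
  15 → bin 2  [load 95/105]
  10 → bin 2  [load 105/105]
4 bins opened.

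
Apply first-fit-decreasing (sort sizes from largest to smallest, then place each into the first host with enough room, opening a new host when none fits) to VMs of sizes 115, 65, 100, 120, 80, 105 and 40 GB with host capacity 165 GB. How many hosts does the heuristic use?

5

Sorted descending: 120, 115, 105, 100, 80, 65, 40.
  120 → host 1 (new)  [load 120/165]
  115 → host 2 (new)  [load 115/165]
  105 → host 3 (new)  [load 105/165]
  100 → host 4 (new)  [load 100/165]
  80 → host 5 (new)  [load 80/165]
  65 → host 4  [load 165/165]
  40 → host 1  [load 160/165]
5 hosts opened.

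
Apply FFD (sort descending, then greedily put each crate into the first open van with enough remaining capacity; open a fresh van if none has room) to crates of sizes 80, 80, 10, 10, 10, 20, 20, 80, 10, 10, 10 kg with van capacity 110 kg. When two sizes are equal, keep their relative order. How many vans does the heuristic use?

Sorted descending: 80, 80, 80, 20, 20, 10, 10, 10, 10, 10, 10.
  80 → van 1 (new)  [load 80/110]
  80 → van 2 (new)  [load 80/110]
  80 → van 3 (new)  [load 80/110]
  20 → van 1  [load 100/110]
  20 → van 2  [load 100/110]
  10 → van 1  [load 110/110]
  10 → van 2  [load 110/110]
  10 → van 3  [load 90/110]
  10 → van 3  [load 100/110]
  10 → van 3  [load 110/110]
  10 → van 4 (new)  [load 10/110]
4 vans opened.

4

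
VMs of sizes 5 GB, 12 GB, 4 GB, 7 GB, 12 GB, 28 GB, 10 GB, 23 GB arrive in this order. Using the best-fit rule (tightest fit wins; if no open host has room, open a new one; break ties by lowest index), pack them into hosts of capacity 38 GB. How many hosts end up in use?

3

  5 → host 1 (new)  [load 5/38]
  12 → host 1  [load 17/38]
  4 → host 1  [load 21/38]
  7 → host 1  [load 28/38]
  12 → host 2 (new)  [load 12/38]
  28 → host 3 (new)  [load 28/38]
  10 → host 1  [load 38/38]
  23 → host 2  [load 35/38]
3 hosts opened.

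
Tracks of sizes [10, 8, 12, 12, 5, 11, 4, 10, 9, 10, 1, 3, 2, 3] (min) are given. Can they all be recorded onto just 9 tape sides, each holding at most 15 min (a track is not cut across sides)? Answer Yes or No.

Yes

A valid assignment using 8 tape sides:
  side 1: 12 + 3 = 15
  side 2: 12 + 3 = 15
  side 3: 11 + 4 = 15
  side 4: 10 + 5 = 15
  side 5: 10 + 2 + 1 = 13
  side 6: 10 = 10
  side 7: 9 = 9
  side 8: 8 = 8
That uses only 8 ≤ 9, so 9 tape sides are enough.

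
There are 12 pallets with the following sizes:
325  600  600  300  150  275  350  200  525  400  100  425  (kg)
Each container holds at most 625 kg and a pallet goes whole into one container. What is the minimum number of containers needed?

Total = 600 + 600 + 525 + 425 + 400 + 350 + 325 + 300 + 275 + 200 + 150 + 100 = 4250 kg.
Lower bound: ⌈4250/625⌉ = 7 containers.
A packing using 7 containers:
  container 1: 600 = 600
  container 2: 600 = 600
  container 3: 525 + 100 = 625
  container 4: 425 + 200 = 625
  container 5: 400 + 150 = 550
  container 6: 350 + 275 = 625
  container 7: 325 + 300 = 625
This matches the lower bound, so 7 is optimal.

7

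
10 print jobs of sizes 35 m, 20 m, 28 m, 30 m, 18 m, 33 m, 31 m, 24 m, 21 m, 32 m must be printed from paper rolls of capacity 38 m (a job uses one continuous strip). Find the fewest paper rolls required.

9

Total = 35 + 33 + 32 + 31 + 30 + 28 + 24 + 21 + 20 + 18 = 272 m.
Lower bound: ⌈272/38⌉ = 8 paper rolls.
Also, 9 print jobs each exceed 19 m, and no two of those can share a roll, so at least 9 paper rolls are needed.
A packing using 9 paper rolls:
  roll 1: 35 = 35
  roll 2: 33 = 33
  roll 3: 32 = 32
  roll 4: 31 = 31
  roll 5: 30 = 30
  roll 6: 28 = 28
  roll 7: 24 = 24
  roll 8: 21 = 21
  roll 9: 20 + 18 = 38
This matches the lower bound, so 9 is optimal.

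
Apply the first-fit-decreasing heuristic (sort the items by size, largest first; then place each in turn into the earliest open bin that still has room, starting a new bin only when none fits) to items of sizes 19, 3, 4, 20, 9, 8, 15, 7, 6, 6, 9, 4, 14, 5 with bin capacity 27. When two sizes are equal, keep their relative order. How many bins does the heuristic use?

5

Sorted descending: 20, 19, 15, 14, 9, 9, 8, 7, 6, 6, 5, 4, 4, 3.
  20 → bin 1 (new)  [load 20/27]
  19 → bin 2 (new)  [load 19/27]
  15 → bin 3 (new)  [load 15/27]
  14 → bin 4 (new)  [load 14/27]
  9 → bin 3  [load 24/27]
  9 → bin 4  [load 23/27]
  8 → bin 2  [load 27/27]
  7 → bin 1  [load 27/27]
  6 → bin 5 (new)  [load 6/27]
  6 → bin 5  [load 12/27]
  5 → bin 5  [load 17/27]
  4 → bin 4  [load 27/27]
  4 → bin 5  [load 21/27]
  3 → bin 3  [load 27/27]
5 bins opened.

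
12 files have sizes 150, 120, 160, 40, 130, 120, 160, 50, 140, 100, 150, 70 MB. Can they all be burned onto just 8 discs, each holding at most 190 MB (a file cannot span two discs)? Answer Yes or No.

No

Total = 1390 MB; ⌈1390/190⌉ = 8.
9 files each exceed half the capacity and cannot share a disc, forcing at least 9 discs.
At least 9 discs are required, but only 8 are allowed.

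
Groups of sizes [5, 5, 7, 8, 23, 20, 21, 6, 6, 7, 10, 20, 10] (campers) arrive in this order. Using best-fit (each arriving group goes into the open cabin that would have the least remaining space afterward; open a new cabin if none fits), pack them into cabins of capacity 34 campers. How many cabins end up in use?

5

  5 → cabin 1 (new)  [load 5/34]
  5 → cabin 1  [load 10/34]
  7 → cabin 1  [load 17/34]
  8 → cabin 1  [load 25/34]
  23 → cabin 2 (new)  [load 23/34]
  20 → cabin 3 (new)  [load 20/34]
  21 → cabin 4 (new)  [load 21/34]
  6 → cabin 1  [load 31/34]
  6 → cabin 2  [load 29/34]
  7 → cabin 4  [load 28/34]
  10 → cabin 3  [load 30/34]
  20 → cabin 5 (new)  [load 20/34]
  10 → cabin 5  [load 30/34]
5 cabins opened.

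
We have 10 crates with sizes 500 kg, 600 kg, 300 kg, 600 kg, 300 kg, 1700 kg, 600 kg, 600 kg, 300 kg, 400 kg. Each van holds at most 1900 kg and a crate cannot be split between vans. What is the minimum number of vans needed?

Total = 1700 + 600 + 600 + 600 + 600 + 500 + 400 + 300 + 300 + 300 = 5900 kg.
Lower bound: ⌈5900/1900⌉ = 4 vans.
A packing using 4 vans:
  van 1: 1700 = 1700
  van 2: 600 + 600 + 600 = 1800
  van 3: 600 + 500 + 400 + 300 = 1800
  van 4: 300 + 300 = 600
This matches the lower bound, so 4 is optimal.

4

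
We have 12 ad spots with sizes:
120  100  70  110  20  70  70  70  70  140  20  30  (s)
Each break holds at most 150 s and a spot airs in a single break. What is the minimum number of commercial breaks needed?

7

Total = 140 + 120 + 110 + 100 + 70 + 70 + 70 + 70 + 70 + 30 + 20 + 20 = 890 s.
Lower bound: ⌈890/150⌉ = 6 commercial breaks.
A packing using 7 commercial breaks:
  break 1: 140 = 140
  break 2: 120 + 30 = 150
  break 3: 110 + 20 + 20 = 150
  break 4: 100 = 100
  break 5: 70 + 70 = 140
  break 6: 70 + 70 = 140
  break 7: 70 = 70
No arrangement into 6 commercial breaks stays within capacity, so 7 is optimal.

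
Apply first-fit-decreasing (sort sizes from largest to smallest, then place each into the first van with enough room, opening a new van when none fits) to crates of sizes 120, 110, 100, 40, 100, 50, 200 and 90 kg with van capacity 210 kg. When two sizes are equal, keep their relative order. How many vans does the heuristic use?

4

Sorted descending: 200, 120, 110, 100, 100, 90, 50, 40.
  200 → van 1 (new)  [load 200/210]
  120 → van 2 (new)  [load 120/210]
  110 → van 3 (new)  [load 110/210]
  100 → van 3  [load 210/210]
  100 → van 4 (new)  [load 100/210]
  90 → van 2  [load 210/210]
  50 → van 4  [load 150/210]
  40 → van 4  [load 190/210]
4 vans opened.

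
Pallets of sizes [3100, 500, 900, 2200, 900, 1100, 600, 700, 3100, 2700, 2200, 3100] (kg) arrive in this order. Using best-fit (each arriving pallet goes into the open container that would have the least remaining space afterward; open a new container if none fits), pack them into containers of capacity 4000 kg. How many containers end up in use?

7

  3100 → container 1 (new)  [load 3100/4000]
  500 → container 1  [load 3600/4000]
  900 → container 2 (new)  [load 900/4000]
  2200 → container 2  [load 3100/4000]
  900 → container 2  [load 4000/4000]
  1100 → container 3 (new)  [load 1100/4000]
  600 → container 3  [load 1700/4000]
  700 → container 3  [load 2400/4000]
  3100 → container 4 (new)  [load 3100/4000]
  2700 → container 5 (new)  [load 2700/4000]
  2200 → container 6 (new)  [load 2200/4000]
  3100 → container 7 (new)  [load 3100/4000]
7 containers opened.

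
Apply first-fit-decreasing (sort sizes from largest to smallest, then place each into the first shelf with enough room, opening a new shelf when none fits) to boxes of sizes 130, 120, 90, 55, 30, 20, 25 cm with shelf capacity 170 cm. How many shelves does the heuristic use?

Sorted descending: 130, 120, 90, 55, 30, 25, 20.
  130 → shelf 1 (new)  [load 130/170]
  120 → shelf 2 (new)  [load 120/170]
  90 → shelf 3 (new)  [load 90/170]
  55 → shelf 3  [load 145/170]
  30 → shelf 1  [load 160/170]
  25 → shelf 2  [load 145/170]
  20 → shelf 2  [load 165/170]
3 shelves opened.

3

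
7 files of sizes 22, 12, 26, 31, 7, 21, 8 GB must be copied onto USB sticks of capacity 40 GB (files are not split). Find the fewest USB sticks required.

4

Total = 31 + 26 + 22 + 21 + 12 + 8 + 7 = 127 GB.
Lower bound: ⌈127/40⌉ = 4 USB sticks.
A packing using 4 USB sticks:
  USB stick 1: 31 + 8 = 39
  USB stick 2: 26 + 12 = 38
  USB stick 3: 22 + 7 = 29
  USB stick 4: 21 = 21
This matches the lower bound, so 4 is optimal.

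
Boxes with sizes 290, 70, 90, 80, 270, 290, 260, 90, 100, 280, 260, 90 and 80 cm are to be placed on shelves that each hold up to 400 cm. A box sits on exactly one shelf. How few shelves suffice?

Total = 290 + 290 + 280 + 270 + 260 + 260 + 100 + 90 + 90 + 90 + 80 + 80 + 70 = 2250 cm.
Lower bound: ⌈2250/400⌉ = 6 shelves.
A packing using 7 shelves:
  shelf 1: 290 + 100 = 390
  shelf 2: 290 + 90 = 380
  shelf 3: 280 + 90 = 370
  shelf 4: 270 + 90 = 360
  shelf 5: 260 + 80 = 340
  shelf 6: 260 + 80 = 340
  shelf 7: 70 = 70
No arrangement into 6 shelves stays within capacity, so 7 is optimal.

7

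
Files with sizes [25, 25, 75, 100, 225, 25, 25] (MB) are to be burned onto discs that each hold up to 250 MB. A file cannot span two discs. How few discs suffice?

Total = 225 + 100 + 75 + 25 + 25 + 25 + 25 = 500 MB.
Lower bound: ⌈500/250⌉ = 2 discs.
A packing using 2 discs:
  disc 1: 225 + 25 = 250
  disc 2: 100 + 75 + 25 + 25 + 25 = 250
This matches the lower bound, so 2 is optimal.

2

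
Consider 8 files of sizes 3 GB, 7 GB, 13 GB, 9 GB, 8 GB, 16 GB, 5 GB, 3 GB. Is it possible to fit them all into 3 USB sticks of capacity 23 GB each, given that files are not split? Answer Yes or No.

A valid assignment using 3 USB sticks:
  USB stick 1: 16 + 7 = 23
  USB stick 2: 13 + 9 = 22
  USB stick 3: 8 + 5 + 3 + 3 = 19
Every load is within 23 GB, so 3 USB sticks suffice.

Yes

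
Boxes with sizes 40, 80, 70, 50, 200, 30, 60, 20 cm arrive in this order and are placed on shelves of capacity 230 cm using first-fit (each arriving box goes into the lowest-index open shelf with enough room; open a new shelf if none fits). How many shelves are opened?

3

  40 → shelf 1 (new)  [load 40/230]
  80 → shelf 1  [load 120/230]
  70 → shelf 1  [load 190/230]
  50 → shelf 2 (new)  [load 50/230]
  200 → shelf 3 (new)  [load 200/230]
  30 → shelf 1  [load 220/230]
  60 → shelf 2  [load 110/230]
  20 → shelf 2  [load 130/230]
3 shelves opened.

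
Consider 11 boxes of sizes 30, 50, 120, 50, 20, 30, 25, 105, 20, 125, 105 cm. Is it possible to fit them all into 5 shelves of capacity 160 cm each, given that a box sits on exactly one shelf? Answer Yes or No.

Yes

A valid assignment using 5 shelves:
  shelf 1: 125 + 30 = 155
  shelf 2: 120 + 30 = 150
  shelf 3: 105 + 50 = 155
  shelf 4: 105 + 50 = 155
  shelf 5: 25 + 20 + 20 = 65
Every load is within 160 cm, so 5 shelves suffice.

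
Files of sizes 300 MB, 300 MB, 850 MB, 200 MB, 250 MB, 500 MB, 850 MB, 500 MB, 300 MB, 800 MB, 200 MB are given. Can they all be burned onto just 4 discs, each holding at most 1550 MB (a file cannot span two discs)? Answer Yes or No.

Yes

A valid assignment using 4 discs:
  disc 1: 850 + 500 + 200 = 1550
  disc 2: 850 + 500 + 200 = 1550
  disc 3: 800 + 300 + 300 = 1400
  disc 4: 300 + 250 = 550
Every load is within 1550 MB, so 4 discs suffice.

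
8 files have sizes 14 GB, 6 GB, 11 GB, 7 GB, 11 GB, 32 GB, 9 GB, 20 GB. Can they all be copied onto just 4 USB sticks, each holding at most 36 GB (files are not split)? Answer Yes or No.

Yes

A valid assignment using 4 USB sticks:
  USB stick 1: 32 = 32
  USB stick 2: 20 + 14 = 34
  USB stick 3: 11 + 11 + 9 = 31
  USB stick 4: 7 + 6 = 13
Every load is within 36 GB, so 4 USB sticks suffice.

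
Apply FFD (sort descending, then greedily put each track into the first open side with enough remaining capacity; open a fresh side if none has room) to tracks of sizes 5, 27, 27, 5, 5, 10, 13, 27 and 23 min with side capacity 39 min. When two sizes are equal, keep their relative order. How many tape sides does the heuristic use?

4

Sorted descending: 27, 27, 27, 23, 13, 10, 5, 5, 5.
  27 → side 1 (new)  [load 27/39]
  27 → side 2 (new)  [load 27/39]
  27 → side 3 (new)  [load 27/39]
  23 → side 4 (new)  [load 23/39]
  13 → side 4  [load 36/39]
  10 → side 1  [load 37/39]
  5 → side 2  [load 32/39]
  5 → side 2  [load 37/39]
  5 → side 3  [load 32/39]
4 tape sides opened.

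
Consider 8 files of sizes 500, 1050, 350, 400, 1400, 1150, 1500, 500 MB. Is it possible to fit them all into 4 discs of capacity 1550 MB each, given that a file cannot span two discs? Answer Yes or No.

Total = 6850 MB; ⌈6850/1550⌉ = 5.
At least 5 discs are required, but only 4 are allowed.

No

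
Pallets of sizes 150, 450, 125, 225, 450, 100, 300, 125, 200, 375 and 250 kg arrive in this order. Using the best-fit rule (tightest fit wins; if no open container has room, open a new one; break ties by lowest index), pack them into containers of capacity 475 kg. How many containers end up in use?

7

  150 → container 1 (new)  [load 150/475]
  450 → container 2 (new)  [load 450/475]
  125 → container 1  [load 275/475]
  225 → container 3 (new)  [load 225/475]
  450 → container 4 (new)  [load 450/475]
  100 → container 1  [load 375/475]
  300 → container 5 (new)  [load 300/475]
  125 → container 5  [load 425/475]
  200 → container 3  [load 425/475]
  375 → container 6 (new)  [load 375/475]
  250 → container 7 (new)  [load 250/475]
7 containers opened.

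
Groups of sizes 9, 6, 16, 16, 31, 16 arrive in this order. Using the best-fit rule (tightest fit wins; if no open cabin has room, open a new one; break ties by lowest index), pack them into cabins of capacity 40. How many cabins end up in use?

  9 → cabin 1 (new)  [load 9/40]
  6 → cabin 1  [load 15/40]
  16 → cabin 1  [load 31/40]
  16 → cabin 2 (new)  [load 16/40]
  31 → cabin 3 (new)  [load 31/40]
  16 → cabin 2  [load 32/40]
3 cabins opened.

3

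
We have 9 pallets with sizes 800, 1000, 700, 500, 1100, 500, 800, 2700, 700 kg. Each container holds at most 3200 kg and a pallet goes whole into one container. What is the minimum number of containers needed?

Total = 2700 + 1100 + 1000 + 800 + 800 + 700 + 700 + 500 + 500 = 8800 kg.
Lower bound: ⌈8800/3200⌉ = 3 containers.
A packing using 3 containers:
  container 1: 2700 + 500 = 3200
  container 2: 1100 + 1000 + 800 = 2900
  container 3: 800 + 700 + 700 + 500 = 2700
This matches the lower bound, so 3 is optimal.

3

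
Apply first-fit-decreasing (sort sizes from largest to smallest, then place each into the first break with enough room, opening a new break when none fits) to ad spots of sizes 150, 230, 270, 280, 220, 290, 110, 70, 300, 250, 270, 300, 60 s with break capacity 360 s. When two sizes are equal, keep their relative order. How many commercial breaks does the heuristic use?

10

Sorted descending: 300, 300, 290, 280, 270, 270, 250, 230, 220, 150, 110, 70, 60.
  300 → break 1 (new)  [load 300/360]
  300 → break 2 (new)  [load 300/360]
  290 → break 3 (new)  [load 290/360]
  280 → break 4 (new)  [load 280/360]
  270 → break 5 (new)  [load 270/360]
  270 → break 6 (new)  [load 270/360]
  250 → break 7 (new)  [load 250/360]
  230 → break 8 (new)  [load 230/360]
  220 → break 9 (new)  [load 220/360]
  150 → break 10 (new)  [load 150/360]
  110 → break 7  [load 360/360]
  70 → break 3  [load 360/360]
  60 → break 1  [load 360/360]
10 commercial breaks opened.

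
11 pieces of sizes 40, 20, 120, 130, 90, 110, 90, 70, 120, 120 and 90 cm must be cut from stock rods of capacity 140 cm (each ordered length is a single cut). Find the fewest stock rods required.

9

Total = 130 + 120 + 120 + 120 + 110 + 90 + 90 + 90 + 70 + 40 + 20 = 1000 cm.
Lower bound: ⌈1000/140⌉ = 8 stock rods.
A packing using 9 stock rods:
  stock rod 1: 130 = 130
  stock rod 2: 120 + 20 = 140
  stock rod 3: 120 = 120
  stock rod 4: 120 = 120
  stock rod 5: 110 = 110
  stock rod 6: 90 + 40 = 130
  stock rod 7: 90 = 90
  stock rod 8: 90 = 90
  stock rod 9: 70 = 70
No arrangement into 8 stock rods stays within capacity, so 9 is optimal.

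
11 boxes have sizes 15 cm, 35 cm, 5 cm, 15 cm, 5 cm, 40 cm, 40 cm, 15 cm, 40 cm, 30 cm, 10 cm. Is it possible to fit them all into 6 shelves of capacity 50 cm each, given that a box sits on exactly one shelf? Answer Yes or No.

A valid assignment using 6 shelves:
  shelf 1: 40 + 10 = 50
  shelf 2: 40 + 5 + 5 = 50
  shelf 3: 40 = 40
  shelf 4: 35 + 15 = 50
  shelf 5: 30 + 15 = 45
  shelf 6: 15 = 15
Every load is within 50 cm, so 6 shelves suffice.

Yes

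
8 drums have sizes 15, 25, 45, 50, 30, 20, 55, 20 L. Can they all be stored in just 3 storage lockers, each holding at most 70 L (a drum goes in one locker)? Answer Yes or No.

No

Total = 260 L; ⌈260/70⌉ = 4.
At least 4 storage lockers are required, but only 3 are allowed.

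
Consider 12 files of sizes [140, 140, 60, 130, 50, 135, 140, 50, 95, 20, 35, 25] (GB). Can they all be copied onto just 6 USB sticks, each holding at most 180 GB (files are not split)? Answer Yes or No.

Total = 1020 GB; ⌈1020/180⌉ = 6.
The bound of 6 does not rule out 6, but exhaustive search shows no assignment into 6 USB sticks of capacity 180 GB exists — the minimum is 7.

No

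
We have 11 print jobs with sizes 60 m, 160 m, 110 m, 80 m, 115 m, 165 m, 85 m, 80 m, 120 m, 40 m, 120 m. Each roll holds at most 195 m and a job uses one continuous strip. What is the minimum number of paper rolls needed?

7

Total = 165 + 160 + 120 + 120 + 115 + 110 + 85 + 80 + 80 + 60 + 40 = 1135 m.
Lower bound: ⌈1135/195⌉ = 6 paper rolls.
A packing using 7 paper rolls:
  roll 1: 165 = 165
  roll 2: 160 = 160
  roll 3: 120 + 60 = 180
  roll 4: 120 + 40 = 160
  roll 5: 115 + 80 = 195
  roll 6: 110 + 85 = 195
  roll 7: 80 = 80
No arrangement into 6 paper rolls stays within capacity, so 7 is optimal.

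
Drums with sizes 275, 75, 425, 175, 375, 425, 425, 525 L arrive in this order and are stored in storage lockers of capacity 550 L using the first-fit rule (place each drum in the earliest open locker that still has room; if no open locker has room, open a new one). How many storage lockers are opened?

  275 → locker 1 (new)  [load 275/550]
  75 → locker 1  [load 350/550]
  425 → locker 2 (new)  [load 425/550]
  175 → locker 1  [load 525/550]
  375 → locker 3 (new)  [load 375/550]
  425 → locker 4 (new)  [load 425/550]
  425 → locker 5 (new)  [load 425/550]
  525 → locker 6 (new)  [load 525/550]
6 storage lockers opened.

6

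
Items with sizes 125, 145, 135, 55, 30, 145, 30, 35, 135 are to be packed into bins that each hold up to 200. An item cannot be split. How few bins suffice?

5

Total = 145 + 145 + 135 + 135 + 125 + 55 + 35 + 30 + 30 = 835.
Lower bound: ⌈835/200⌉ = 5 bins.
A packing using 5 bins:
  bin 1: 145 + 55 = 200
  bin 2: 145 + 35 = 180
  bin 3: 135 + 30 + 30 = 195
  bin 4: 135 = 135
  bin 5: 125 = 125
This matches the lower bound, so 5 is optimal.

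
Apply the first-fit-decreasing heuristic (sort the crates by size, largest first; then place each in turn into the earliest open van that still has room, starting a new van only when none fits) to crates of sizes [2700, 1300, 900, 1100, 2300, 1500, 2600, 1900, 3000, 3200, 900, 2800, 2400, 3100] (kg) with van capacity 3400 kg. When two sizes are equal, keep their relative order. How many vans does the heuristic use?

Sorted descending: 3200, 3100, 3000, 2800, 2700, 2600, 2400, 2300, 1900, 1500, 1300, 1100, 900, 900.
  3200 → van 1 (new)  [load 3200/3400]
  3100 → van 2 (new)  [load 3100/3400]
  3000 → van 3 (new)  [load 3000/3400]
  2800 → van 4 (new)  [load 2800/3400]
  2700 → van 5 (new)  [load 2700/3400]
  2600 → van 6 (new)  [load 2600/3400]
  2400 → van 7 (new)  [load 2400/3400]
  2300 → van 8 (new)  [load 2300/3400]
  1900 → van 9 (new)  [load 1900/3400]
  1500 → van 9  [load 3400/3400]
  1300 → van 10 (new)  [load 1300/3400]
  1100 → van 8  [load 3400/3400]
  900 → van 7  [load 3300/3400]
  900 → van 10  [load 2200/3400]
10 vans opened.

10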